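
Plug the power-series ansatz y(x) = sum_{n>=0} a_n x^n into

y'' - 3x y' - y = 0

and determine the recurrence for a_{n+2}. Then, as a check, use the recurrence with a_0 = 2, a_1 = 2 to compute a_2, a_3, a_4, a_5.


Substitute y = sum_n a_n x^n.
y''(x) has coefficient (n+2)(n+1) a_{n+2} at x^n;
-3 x y'(x) has coefficient -3 n a_n at x^n (shift);
-y(x) has coefficient -1 a_n at x^n.
Matching x^n: (n+2)(n+1) a_{n+2} + (-3n - 1) a_n = 0.
Thus a_{n+2} = (3n + 1) / ((n+1)(n+2)) * a_n.

Check with a_0 = 2, a_1 = 2 (apply the recurrence for n = 0, 1, 2, 3): a_0 = 2, a_1 = 2, a_2 = 1, a_3 = 4/3, a_4 = 7/12, a_5 = 2/3.

a_(n+2) = (3n + 1) / ((n+1)(n+2)) * a_n; check: a_0 = 2, a_1 = 2, a_2 = 1, a_3 = 4/3, a_4 = 7/12, a_5 = 2/3


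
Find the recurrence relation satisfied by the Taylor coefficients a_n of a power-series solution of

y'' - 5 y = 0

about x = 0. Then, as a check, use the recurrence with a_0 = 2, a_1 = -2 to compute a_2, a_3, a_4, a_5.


Substitute y = sum_n a_n x^n into y'' + (const) y = 0.
y''(x) = sum_{n>=0} (n+2)(n+1) a_{n+2} x^n.
The ODE becomes sum_n [(n+2)(n+1) a_{n+2} - 5 a_n] x^n = 0.
Setting each coefficient to zero gives the recurrence:
  (n+2)(n+1) a_{n+2} - 5 a_n = 0,
  a_{n+2} = 5 / ((n+1)(n+2)) a_n.

Check with a_0 = 2, a_1 = -2 (apply the recurrence for n = 0, 1, 2, 3): a_0 = 2, a_1 = -2, a_2 = 5, a_3 = -5/3, a_4 = 25/12, a_5 = -5/12.

a_{n+2} = 5/((n+1)(n+2)) * a_n; check: a_0 = 2, a_1 = -2, a_2 = 5, a_3 = -5/3, a_4 = 25/12, a_5 = -5/12


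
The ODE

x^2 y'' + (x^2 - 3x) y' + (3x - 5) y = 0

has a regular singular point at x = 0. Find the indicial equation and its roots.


Divide by x^2 to reach normal form y'' + P_1(x) y' + P_2(x) y = 0 with P_1(x) = 1 - 3/x and P_2(x) = 3/x - 5/x^2.
x = 0 is a singular point because the y'-coefficient 1 - 3/x has a pole at x = 0 and the y-coefficient 3/x - 5/x^2 has a pole at x = 0.
It is a regular singular point because x P_1(x) = p(x) = x - 3 and x^2 P_2(x) = q(x) = 3x - 5 are polynomials, hence analytic at x = 0.
p(0) = -3,  q(0) = -5.
Indicial equation: r(r-1) + p(0) r + q(0) = 0, i.e. r^2 + (p(0) - 1) r + q(0) = 0, i.e. r^2 - 4 r - 5 = 0.
Discriminant: (-4)^2 - 4(-5) = 36, so r = (4 ± 6)/2.
Solving: r_1 = 5, r_2 = -1.

indicial: r^2 - 4 r - 5 = 0; roots r_1 = 5, r_2 = -1


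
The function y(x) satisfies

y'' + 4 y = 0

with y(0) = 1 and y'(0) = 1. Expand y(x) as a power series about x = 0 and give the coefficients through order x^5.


Ansatz: y(x) = sum_{n>=0} a_n x^n, so y'(x) = sum_{n>=1} n a_n x^(n-1) and y''(x) = sum_{n>=2} n(n-1) a_n x^(n-2).
Substitute into P(x) y'' + Q(x) y' + R(x) y = 0 with P(x) = 1, Q(x) = 0, R(x) = 4, and match powers of x.
Initial conditions: a_0 = 1, a_1 = 1.
Setting the coefficient of each power of x to zero and solving order by order (substituting the coefficients already found):
  x^0: 2 a_2 + 4 a_0 = 0  ->  2 a_2 = -4 a_0 = -4  ->  a_2 = -2
  x^1: 6 a_3 + 4 a_1 = 0  ->  6 a_3 = -4 a_1 = -4  ->  a_3 = -2/3
  x^2: 12 a_4 + 4 a_2 = 0  ->  12 a_4 = -4 a_2 = 8  ->  a_4 = 2/3
  x^3: 20 a_5 + 4 a_3 = 0  ->  20 a_5 = -4 a_3 = 8/3  ->  a_5 = 2/15
Truncated series: y(x) = 1 + x - 2 x^2 - (2/3) x^3 + (2/3) x^4 + (2/15) x^5 + O(x^6).

a_0 = 1; a_1 = 1; a_2 = -2; a_3 = -2/3; a_4 = 2/3; a_5 = 2/15


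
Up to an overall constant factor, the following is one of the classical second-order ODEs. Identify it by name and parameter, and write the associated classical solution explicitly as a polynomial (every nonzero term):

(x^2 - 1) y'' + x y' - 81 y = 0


All three coefficients share the factor -1; dividing through by -1 gives  (1 - x^2) y'' - x y' + 81 y = 0.
This matches the Chebyshev equation (1 - x^2) y'' - x y' + n^2 y = 0 (note the -x y' term, not -2x y') with n^2 = 81, so n = 9; the polynomial solution is T_9(x).
With y = sum_k a_k x^k, matching x^k gives (k+2)(k+1) a_{k+2} = (k^2 - n^2) a_k = (k - 9)(k + 9) a_k. The right side vanishes at k = 9, so the series with the parity of 9 terminates at degree 9.
Standard normalization: leading coefficient of T_n is 2^(n-1), so a_9 = 2^8 = 256. Work downward with a_k = (k+1)(k+2) a_{k+2} / ((k - 9)(k + 9)):
  a_7 = (8)(9)(256) / ((7 - 9)(7 + 9)) = 18432/(-32) = -576
  a_5 = (6)(7)(-576) / ((5 - 9)(5 + 9)) = -24192/(-56) = 432
  a_3 = (4)(5)(432) / ((3 - 9)(3 + 9)) = 8640/(-72) = -120
  a_1 = (2)(3)(-120) / ((1 - 9)(1 + 9)) = -720/(-80) = 9
Hence T_9(x) = 256 x^9 - 576 x^7 + 432 x^5 - 120 x^3 + 9 x.

T_9(x); series = 256 x^9 - 576 x^7 + 432 x^5 - 120 x^3 + 9 x


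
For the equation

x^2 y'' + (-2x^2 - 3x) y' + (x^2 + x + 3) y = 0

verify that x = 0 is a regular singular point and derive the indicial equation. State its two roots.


Divide by x^2 to reach normal form y'' + P_1(x) y' + P_2(x) y = 0 with P_1(x) = -2 - 3/x and P_2(x) = 1 + 1/x + 3/x^2.
x = 0 is a singular point because the y'-coefficient -2 - 3/x has a pole at x = 0 and the y-coefficient 1 + 1/x + 3/x^2 has a pole at x = 0.
It is a regular singular point because x P_1(x) = p(x) = -2x - 3 and x^2 P_2(x) = q(x) = x^2 + x + 3 are polynomials, hence analytic at x = 0.
p(0) = -3,  q(0) = 3.
Indicial equation: r(r-1) + p(0) r + q(0) = 0, i.e. r^2 + (p(0) - 1) r + q(0) = 0, i.e. r^2 - 4 r + 3 = 0.
Discriminant: (-4)^2 - 4(3) = 4, so r = (4 ± 2)/2.
Solving: r_1 = 3, r_2 = 1.

indicial: r^2 - 4 r + 3 = 0; roots r_1 = 3, r_2 = 1


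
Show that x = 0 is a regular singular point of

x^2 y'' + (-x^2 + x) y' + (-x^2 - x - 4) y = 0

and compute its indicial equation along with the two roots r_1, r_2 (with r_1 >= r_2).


Divide by x^2 to reach normal form y'' + P_1(x) y' + P_2(x) y = 0 with P_1(x) = -1 + 1/x and P_2(x) = -1 - 1/x - 4/x^2.
x = 0 is a singular point because the y'-coefficient -1 + 1/x has a pole at x = 0 and the y-coefficient -1 - 1/x - 4/x^2 has a pole at x = 0.
It is a regular singular point because x P_1(x) = p(x) = 1 - x and x^2 P_2(x) = q(x) = -x^2 - x - 4 are polynomials, hence analytic at x = 0.
p(0) = 1,  q(0) = -4.
Indicial equation: r(r-1) + p(0) r + q(0) = 0, i.e. r^2 + (p(0) - 1) r + q(0) = 0, i.e. r^2 - 4 = 0.
Discriminant: (0)^2 - 4(-4) = 16, so r = (0 ± 4)/2.
Solving: r_1 = 2, r_2 = -2.

indicial: r^2 - 4 = 0; roots r_1 = 2, r_2 = -2


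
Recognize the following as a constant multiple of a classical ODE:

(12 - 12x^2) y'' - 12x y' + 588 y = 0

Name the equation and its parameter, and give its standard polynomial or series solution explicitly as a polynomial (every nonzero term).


All three coefficients share the factor 12; dividing through by 12 gives  (1 - x^2) y'' - x y' + 49 y = 0.
This matches the Chebyshev equation (1 - x^2) y'' - x y' + n^2 y = 0 (note the -x y' term, not -2x y') with n^2 = 49, so n = 7; the polynomial solution is T_7(x).
With y = sum_k a_k x^k, matching x^k gives (k+2)(k+1) a_{k+2} = (k^2 - n^2) a_k = (k - 7)(k + 7) a_k. The right side vanishes at k = 7, so the series with the parity of 7 terminates at degree 7.
Standard normalization: leading coefficient of T_n is 2^(n-1), so a_7 = 2^6 = 64. Work downward with a_k = (k+1)(k+2) a_{k+2} / ((k - 7)(k + 7)):
  a_5 = (6)(7)(64) / ((5 - 7)(5 + 7)) = 2688/(-24) = -112
  a_3 = (4)(5)(-112) / ((3 - 7)(3 + 7)) = -2240/(-40) = 56
  a_1 = (2)(3)(56) / ((1 - 7)(1 + 7)) = 336/(-48) = -7
Hence T_7(x) = 64 x^7 - 112 x^5 + 56 x^3 - 7 x.

T_7(x); series = 64 x^7 - 112 x^5 + 56 x^3 - 7 x


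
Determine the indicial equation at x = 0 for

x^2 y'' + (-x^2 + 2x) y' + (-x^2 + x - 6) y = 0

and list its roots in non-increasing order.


Divide by x^2 to reach normal form y'' + P_1(x) y' + P_2(x) y = 0 with P_1(x) = -1 + 2/x and P_2(x) = -1 + 1/x - 6/x^2.
x = 0 is a singular point because the y'-coefficient -1 + 2/x has a pole at x = 0 and the y-coefficient -1 + 1/x - 6/x^2 has a pole at x = 0.
It is a regular singular point because x P_1(x) = p(x) = 2 - x and x^2 P_2(x) = q(x) = -x^2 + x - 6 are polynomials, hence analytic at x = 0.
p(0) = 2,  q(0) = -6.
Indicial equation: r(r-1) + p(0) r + q(0) = 0, i.e. r^2 + (p(0) - 1) r + q(0) = 0, i.e. r^2 + 1 r - 6 = 0.
Discriminant: (1)^2 - 4(-6) = 25, so r = (-1 ± 5)/2.
Solving: r_1 = 2, r_2 = -3.

indicial: r^2 + 1 r - 6 = 0; roots r_1 = 2, r_2 = -3


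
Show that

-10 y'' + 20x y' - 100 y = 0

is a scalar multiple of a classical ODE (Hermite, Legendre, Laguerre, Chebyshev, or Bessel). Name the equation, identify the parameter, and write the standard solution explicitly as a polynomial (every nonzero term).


All three coefficients share the factor -10; dividing through by -10 gives  y'' - 2x y' + 10 y = 0.
This matches the Hermite equation y'' - 2x y' + 2n y = 0 with 2n = 10, so n = 5; the polynomial solution is H_5(x).
With y = sum_k a_k x^k, matching x^k gives (k+2)(k+1) a_{k+2} = 2(k - n) a_k = 2(k - 5) a_k. The right side vanishes at k = 5, so the series with the parity of 5 terminates at degree 5.
Standard normalization: leading coefficient of H_n is 2^n, so a_5 = 2^5 = 32. Work downward with a_k = (k+1)(k+2) a_{k+2} / (2(k - n)):
  a_3 = (4)(5)(32) / (2(3 - 5)) = 640/(-4) = -160
  a_1 = (2)(3)(-160) / (2(1 - 5)) = -960/(-8) = 120
Hence H_5(x) = 32 x^5 - 160 x^3 + 120 x.

H_5(x); series = 32 x^5 - 160 x^3 + 120 x


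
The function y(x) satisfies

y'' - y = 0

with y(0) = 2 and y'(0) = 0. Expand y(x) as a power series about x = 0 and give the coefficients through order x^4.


Ansatz: y(x) = sum_{n>=0} a_n x^n, so y'(x) = sum_{n>=1} n a_n x^(n-1) and y''(x) = sum_{n>=2} n(n-1) a_n x^(n-2).
Substitute into P(x) y'' + Q(x) y' + R(x) y = 0 with P(x) = 1, Q(x) = 0, R(x) = -1, and match powers of x.
Initial conditions: a_0 = 2, a_1 = 0.
Setting the coefficient of each power of x to zero and solving order by order (substituting the coefficients already found):
  x^0: 2 a_2 - a_0 = 0  ->  2 a_2 = a_0 = 2  ->  a_2 = 1
  x^1: 6 a_3 - a_1 = 0  ->  6 a_3 = a_1 = 0  ->  a_3 = 0
  x^2: 12 a_4 - a_2 = 0  ->  12 a_4 = a_2 = 1  ->  a_4 = 1/12
Truncated series: y(x) = 2 + x^2 + (1/12) x^4 + O(x^5).

a_0 = 2; a_1 = 0; a_2 = 1; a_3 = 0; a_4 = 1/12


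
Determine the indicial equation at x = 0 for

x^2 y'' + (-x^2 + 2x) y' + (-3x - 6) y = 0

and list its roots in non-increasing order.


Divide by x^2 to reach normal form y'' + P_1(x) y' + P_2(x) y = 0 with P_1(x) = -1 + 2/x and P_2(x) = -3/x - 6/x^2.
x = 0 is a singular point because the y'-coefficient -1 + 2/x has a pole at x = 0 and the y-coefficient -3/x - 6/x^2 has a pole at x = 0.
It is a regular singular point because x P_1(x) = p(x) = 2 - x and x^2 P_2(x) = q(x) = -3x - 6 are polynomials, hence analytic at x = 0.
p(0) = 2,  q(0) = -6.
Indicial equation: r(r-1) + p(0) r + q(0) = 0, i.e. r^2 + (p(0) - 1) r + q(0) = 0, i.e. r^2 + 1 r - 6 = 0.
Discriminant: (1)^2 - 4(-6) = 25, so r = (-1 ± 5)/2.
Solving: r_1 = 2, r_2 = -3.

indicial: r^2 + 1 r - 6 = 0; roots r_1 = 2, r_2 = -3


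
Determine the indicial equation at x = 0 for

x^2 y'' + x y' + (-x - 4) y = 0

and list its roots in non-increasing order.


Divide by x^2 to reach normal form y'' + P_1(x) y' + P_2(x) y = 0 with P_1(x) = 1/x and P_2(x) = -1/x - 4/x^2.
x = 0 is a singular point because the y'-coefficient 1/x has a pole at x = 0 and the y-coefficient -1/x - 4/x^2 has a pole at x = 0.
It is a regular singular point because x P_1(x) = p(x) = 1 and x^2 P_2(x) = q(x) = -x - 4 are polynomials, hence analytic at x = 0.
p(0) = 1,  q(0) = -4.
Indicial equation: r(r-1) + p(0) r + q(0) = 0, i.e. r^2 + (p(0) - 1) r + q(0) = 0, i.e. r^2 - 4 = 0.
Discriminant: (0)^2 - 4(-4) = 16, so r = (0 ± 4)/2.
Solving: r_1 = 2, r_2 = -2.

indicial: r^2 - 4 = 0; roots r_1 = 2, r_2 = -2


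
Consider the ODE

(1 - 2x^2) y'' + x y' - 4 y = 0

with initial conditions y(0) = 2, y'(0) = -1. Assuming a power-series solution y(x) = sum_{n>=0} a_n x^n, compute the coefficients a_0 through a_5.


Ansatz: y(x) = sum_{n>=0} a_n x^n, so y'(x) = sum_{n>=1} n a_n x^(n-1) and y''(x) = sum_{n>=2} n(n-1) a_n x^(n-2).
Substitute into P(x) y'' + Q(x) y' + R(x) y = 0 with P(x) = 1 - 2x^2, Q(x) = x, R(x) = -4, and match powers of x.
Initial conditions: a_0 = 2, a_1 = -1.
Setting the coefficient of each power of x to zero and solving order by order (substituting the coefficients already found):
  x^0: 2 a_2 - 4 a_0 = 0  ->  2 a_2 = 4 a_0 = 8  ->  a_2 = 4
  x^1: 6 a_3 - 3 a_1 = 0  ->  6 a_3 = 3 a_1 = -3  ->  a_3 = -1/2
  x^2: 12 a_4 - 6 a_2 = 0  ->  12 a_4 = 6 a_2 = 24  ->  a_4 = 2
  x^3: 20 a_5 - 13 a_3 = 0  ->  20 a_5 = 13 a_3 = -13/2  ->  a_5 = -13/40
Truncated series: y(x) = 2 - x + 4 x^2 - (1/2) x^3 + 2 x^4 - (13/40) x^5 + O(x^6).

a_0 = 2; a_1 = -1; a_2 = 4; a_3 = -1/2; a_4 = 2; a_5 = -13/40


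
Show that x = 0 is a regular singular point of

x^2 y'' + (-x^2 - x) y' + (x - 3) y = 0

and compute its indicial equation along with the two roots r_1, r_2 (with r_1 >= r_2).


Divide by x^2 to reach normal form y'' + P_1(x) y' + P_2(x) y = 0 with P_1(x) = -1 - 1/x and P_2(x) = 1/x - 3/x^2.
x = 0 is a singular point because the y'-coefficient -1 - 1/x has a pole at x = 0 and the y-coefficient 1/x - 3/x^2 has a pole at x = 0.
It is a regular singular point because x P_1(x) = p(x) = -x - 1 and x^2 P_2(x) = q(x) = x - 3 are polynomials, hence analytic at x = 0.
p(0) = -1,  q(0) = -3.
Indicial equation: r(r-1) + p(0) r + q(0) = 0, i.e. r^2 + (p(0) - 1) r + q(0) = 0, i.e. r^2 - 2 r - 3 = 0.
Discriminant: (-2)^2 - 4(-3) = 16, so r = (2 ± 4)/2.
Solving: r_1 = 3, r_2 = -1.

indicial: r^2 - 2 r - 3 = 0; roots r_1 = 3, r_2 = -1


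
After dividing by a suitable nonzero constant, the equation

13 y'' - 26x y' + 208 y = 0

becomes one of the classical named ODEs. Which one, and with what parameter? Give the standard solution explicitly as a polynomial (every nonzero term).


All three coefficients share the factor 13; dividing through by 13 gives  y'' - 2x y' + 16 y = 0.
This matches the Hermite equation y'' - 2x y' + 2n y = 0 with 2n = 16, so n = 8; the polynomial solution is H_8(x).
With y = sum_k a_k x^k, matching x^k gives (k+2)(k+1) a_{k+2} = 2(k - n) a_k = 2(k - 8) a_k. The right side vanishes at k = 8, so the series with the parity of 8 terminates at degree 8.
Standard normalization: leading coefficient of H_n is 2^n, so a_8 = 2^8 = 256. Work downward with a_k = (k+1)(k+2) a_{k+2} / (2(k - n)):
  a_6 = (7)(8)(256) / (2(6 - 8)) = 14336/(-4) = -3584
  a_4 = (5)(6)(-3584) / (2(4 - 8)) = -107520/(-8) = 13440
  a_2 = (3)(4)(13440) / (2(2 - 8)) = 161280/(-12) = -13440
  a_0 = (1)(2)(-13440) / (2(0 - 8)) = -26880/(-16) = 1680
Hence H_8(x) = 256 x^8 - 3584 x^6 + 13440 x^4 - 13440 x^2 + 1680.

H_8(x); series = 256 x^8 - 3584 x^6 + 13440 x^4 - 13440 x^2 + 1680


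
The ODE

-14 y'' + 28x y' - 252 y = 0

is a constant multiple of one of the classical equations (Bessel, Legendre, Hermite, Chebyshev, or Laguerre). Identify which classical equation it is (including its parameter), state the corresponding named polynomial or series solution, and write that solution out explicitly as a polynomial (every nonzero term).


All three coefficients share the factor -14; dividing through by -14 gives  y'' - 2x y' + 18 y = 0.
This matches the Hermite equation y'' - 2x y' + 2n y = 0 with 2n = 18, so n = 9; the polynomial solution is H_9(x).
With y = sum_k a_k x^k, matching x^k gives (k+2)(k+1) a_{k+2} = 2(k - n) a_k = 2(k - 9) a_k. The right side vanishes at k = 9, so the series with the parity of 9 terminates at degree 9.
Standard normalization: leading coefficient of H_n is 2^n, so a_9 = 2^9 = 512. Work downward with a_k = (k+1)(k+2) a_{k+2} / (2(k - n)):
  a_7 = (8)(9)(512) / (2(7 - 9)) = 36864/(-4) = -9216
  a_5 = (6)(7)(-9216) / (2(5 - 9)) = -387072/(-8) = 48384
  a_3 = (4)(5)(48384) / (2(3 - 9)) = 967680/(-12) = -80640
  a_1 = (2)(3)(-80640) / (2(1 - 9)) = -483840/(-16) = 30240
Hence H_9(x) = 512 x^9 - 9216 x^7 + 48384 x^5 - 80640 x^3 + 30240 x.

H_9(x); series = 512 x^9 - 9216 x^7 + 48384 x^5 - 80640 x^3 + 30240 x


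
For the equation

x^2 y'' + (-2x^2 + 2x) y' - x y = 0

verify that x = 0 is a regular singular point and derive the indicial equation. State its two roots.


Divide by x^2 to reach normal form y'' + P_1(x) y' + P_2(x) y = 0 with P_1(x) = -2 + 2/x and P_2(x) = -1/x.
x = 0 is a singular point because the y'-coefficient -2 + 2/x has a pole at x = 0 and the y-coefficient -1/x has a pole at x = 0.
It is a regular singular point because x P_1(x) = p(x) = 2 - 2x and x^2 P_2(x) = q(x) = -x are polynomials, hence analytic at x = 0.
p(0) = 2,  q(0) = 0.
Indicial equation: r(r-1) + p(0) r + q(0) = 0, i.e. r^2 + (p(0) - 1) r + q(0) = 0, i.e. r^2 + 1 r = 0.
Discriminant: (1)^2 - 4(0) = 1, so r = (-1 ± 1)/2.
Solving: r_1 = 0, r_2 = -1.

indicial: r^2 + 1 r = 0; roots r_1 = 0, r_2 = -1


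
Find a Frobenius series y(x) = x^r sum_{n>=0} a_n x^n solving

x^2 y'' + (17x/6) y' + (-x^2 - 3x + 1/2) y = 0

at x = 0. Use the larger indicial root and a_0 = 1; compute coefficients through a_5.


Write in Frobenius form y'' + (p(x)/x) y' + (q(x)/x^2) y = 0:
  p(x) = 17/6,  q(x) = -x^2 - 3x + 1/2.
Indicial equation: r(r-1) + (17/6) r + (1/2) = 0 -> roots r_1 = -1/3, r_2 = -3/2.
Take r = r_1 = -1/3. Let y(x) = x^r sum_{n>=0} a_n x^n with a_0 = 1.
Substitute y = x^r sum a_n x^n and match x^{r+n}. The recurrence is
  D(n) a_n - 3 a_{n-1} - 1 a_{n-2} = 0,  where D(n) = (r+n)(r+n-1) + (17/6)(r+n) + (1/2).
  a_n = [3 a_{n-1} + 1 a_{n-2}] / D(n).
Since the indicial polynomial factors as (r - r_1)(r - r_2), D(n) = (r_1 + n - r_1)(r_1 + n - r_2) = n(n + 7/6).
Evaluating step by step (a_0 = 1):
  n = 1: D(1) = 1(1 + 7/6) = 13/6; numerator = 3(1) = 3; a_1 = (3)/(13/6) = 18/13
  n = 2: D(2) = 2(2 + 7/6) = 19/3; numerator = 3(18/13) + 1(1) = 67/13; a_2 = (67/13)/(19/3) = 201/247
  n = 3: D(3) = 3(3 + 7/6) = 25/2; numerator = 3(201/247) + 1(18/13) = 945/247; a_3 = (945/247)/(25/2) = 378/1235
  n = 4: D(4) = 4(4 + 7/6) = 62/3; numerator = 3(378/1235) + 1(201/247) = 2139/1235; a_4 = (2139/1235)/(62/3) = 207/2470
  n = 5: D(5) = 5(5 + 7/6) = 185/6; numerator = 3(207/2470) + 1(378/1235) = 1377/2470; a_5 = (1377/2470)/(185/6) = 4131/228475

r = -1/3; a_0 = 1; a_1 = 18/13; a_2 = 201/247; a_3 = 378/1235; a_4 = 207/2470; a_5 = 4131/228475


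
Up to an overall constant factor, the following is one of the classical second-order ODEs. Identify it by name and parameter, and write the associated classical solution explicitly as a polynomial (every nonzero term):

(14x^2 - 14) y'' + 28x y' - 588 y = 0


All three coefficients share the factor -14; dividing through by -14 gives  (1 - x^2) y'' - 2x y' + 42 y = 0.
This matches the Legendre equation (1 - x^2) y'' - 2x y' + n(n+1) y = 0 (note the -2x y' term) with n(n+1) = 42, so n = 6; the polynomial solution is P_6(x).
With y = sum_k a_k x^k, matching x^k gives (k+2)(k+1) a_{k+2} = [k(k+1) - n(n+1)] a_k = (k - 6)(k + 7) a_k. The right side vanishes at k = 6, so the series with the parity of 6 terminates at degree 6.
Standard normalization (P_n(1) = 1): leading coefficient (2n)!/(2^n (n!)^2) = 479001600/(64*518400) = 231/16, so a_6 = 231/16. Work downward with a_k = (k+1)(k+2) a_{k+2} / ((k - 6)(k + 7)):
  a_4 = (5)(6)(231/16) / ((4 - 6)(4 + 7)) = (3465/8)/(-22) = -315/16
  a_2 = (3)(4)(-315/16) / ((2 - 6)(2 + 7)) = (-945/4)/(-36) = 105/16
  a_0 = (1)(2)(105/16) / ((0 - 6)(0 + 7)) = (105/8)/(-42) = -5/16
Hence P_6(x) = 231 x^6/16 - 315 x^4/16 + 105 x^2/16 - 5/16.

P_6(x); series = 231 x^6/16 - 315 x^4/16 + 105 x^2/16 - 5/16


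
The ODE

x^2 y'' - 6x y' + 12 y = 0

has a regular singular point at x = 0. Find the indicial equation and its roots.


Divide by x^2 to reach normal form y'' + P_1(x) y' + P_2(x) y = 0 with P_1(x) = -6/x and P_2(x) = 12/x^2.
x = 0 is a singular point because the y'-coefficient -6/x has a pole at x = 0 and the y-coefficient 12/x^2 has a pole at x = 0.
It is a regular singular point because x P_1(x) = p(x) = -6 and x^2 P_2(x) = q(x) = 12 are polynomials, hence analytic at x = 0.
p(0) = -6,  q(0) = 12.
Indicial equation: r(r-1) + p(0) r + q(0) = 0, i.e. r^2 + (p(0) - 1) r + q(0) = 0, i.e. r^2 - 7 r + 12 = 0.
Discriminant: (-7)^2 - 4(12) = 1, so r = (7 ± 1)/2.
Solving: r_1 = 4, r_2 = 3.

indicial: r^2 - 7 r + 12 = 0; roots r_1 = 4, r_2 = 3


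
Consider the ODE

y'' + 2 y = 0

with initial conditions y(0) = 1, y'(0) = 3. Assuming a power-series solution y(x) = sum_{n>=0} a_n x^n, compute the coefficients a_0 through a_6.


Ansatz: y(x) = sum_{n>=0} a_n x^n, so y'(x) = sum_{n>=1} n a_n x^(n-1) and y''(x) = sum_{n>=2} n(n-1) a_n x^(n-2).
Substitute into P(x) y'' + Q(x) y' + R(x) y = 0 with P(x) = 1, Q(x) = 0, R(x) = 2, and match powers of x.
Initial conditions: a_0 = 1, a_1 = 3.
Setting the coefficient of each power of x to zero and solving order by order (substituting the coefficients already found):
  x^0: 2 a_2 + 2 a_0 = 0  ->  2 a_2 = -2 a_0 = -2  ->  a_2 = -1
  x^1: 6 a_3 + 2 a_1 = 0  ->  6 a_3 = -2 a_1 = -6  ->  a_3 = -1
  x^2: 12 a_4 + 2 a_2 = 0  ->  12 a_4 = -2 a_2 = 2  ->  a_4 = 1/6
  x^3: 20 a_5 + 2 a_3 = 0  ->  20 a_5 = -2 a_3 = 2  ->  a_5 = 1/10
  x^4: 30 a_6 + 2 a_4 = 0  ->  30 a_6 = -2 a_4 = -1/3  ->  a_6 = -1/90
Truncated series: y(x) = 1 + 3 x - x^2 - x^3 + (1/6) x^4 + (1/10) x^5 - (1/90) x^6 + O(x^7).

a_0 = 1; a_1 = 3; a_2 = -1; a_3 = -1; a_4 = 1/6; a_5 = 1/10; a_6 = -1/90


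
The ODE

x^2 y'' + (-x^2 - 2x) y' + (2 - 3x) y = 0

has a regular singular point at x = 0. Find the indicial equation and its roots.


Divide by x^2 to reach normal form y'' + P_1(x) y' + P_2(x) y = 0 with P_1(x) = -1 - 2/x and P_2(x) = -3/x + 2/x^2.
x = 0 is a singular point because the y'-coefficient -1 - 2/x has a pole at x = 0 and the y-coefficient -3/x + 2/x^2 has a pole at x = 0.
It is a regular singular point because x P_1(x) = p(x) = -x - 2 and x^2 P_2(x) = q(x) = 2 - 3x are polynomials, hence analytic at x = 0.
p(0) = -2,  q(0) = 2.
Indicial equation: r(r-1) + p(0) r + q(0) = 0, i.e. r^2 + (p(0) - 1) r + q(0) = 0, i.e. r^2 - 3 r + 2 = 0.
Discriminant: (-3)^2 - 4(2) = 1, so r = (3 ± 1)/2.
Solving: r_1 = 2, r_2 = 1.

indicial: r^2 - 3 r + 2 = 0; roots r_1 = 2, r_2 = 1


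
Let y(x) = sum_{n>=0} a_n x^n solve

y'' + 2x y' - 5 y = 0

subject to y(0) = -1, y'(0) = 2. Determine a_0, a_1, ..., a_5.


Ansatz: y(x) = sum_{n>=0} a_n x^n, so y'(x) = sum_{n>=1} n a_n x^(n-1) and y''(x) = sum_{n>=2} n(n-1) a_n x^(n-2).
Substitute into P(x) y'' + Q(x) y' + R(x) y = 0 with P(x) = 1, Q(x) = 2x, R(x) = -5, and match powers of x.
Initial conditions: a_0 = -1, a_1 = 2.
Setting the coefficient of each power of x to zero and solving order by order (substituting the coefficients already found):
  x^0: 2 a_2 - 5 a_0 = 0  ->  2 a_2 = 5 a_0 = -5  ->  a_2 = -5/2
  x^1: 6 a_3 - 3 a_1 = 0  ->  6 a_3 = 3 a_1 = 6  ->  a_3 = 1
  x^2: 12 a_4 - a_2 = 0  ->  12 a_4 = a_2 = -5/2  ->  a_4 = -5/24
  x^3: 20 a_5 + a_3 = 0  ->  20 a_5 = -a_3 = -1  ->  a_5 = -1/20
Truncated series: y(x) = -1 + 2 x - (5/2) x^2 + x^3 - (5/24) x^4 - (1/20) x^5 + O(x^6).

a_0 = -1; a_1 = 2; a_2 = -5/2; a_3 = 1; a_4 = -5/24; a_5 = -1/20


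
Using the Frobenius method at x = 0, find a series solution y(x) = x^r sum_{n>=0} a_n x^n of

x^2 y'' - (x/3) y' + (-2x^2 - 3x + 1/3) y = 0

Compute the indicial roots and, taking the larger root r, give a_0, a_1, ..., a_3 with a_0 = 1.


Write in Frobenius form y'' + (p(x)/x) y' + (q(x)/x^2) y = 0:
  p(x) = -1/3,  q(x) = -2x^2 - 3x + 1/3.
Indicial equation: r(r-1) + (-1/3) r + (1/3) = 0 -> roots r_1 = 1, r_2 = 1/3.
Take r = r_1 = 1. Let y(x) = x^r sum_{n>=0} a_n x^n with a_0 = 1.
Substitute y = x^r sum a_n x^n and match x^{r+n}. The recurrence is
  D(n) a_n - 3 a_{n-1} - 2 a_{n-2} = 0,  where D(n) = (r+n)(r+n-1) + (-1/3)(r+n) + (1/3).
  a_n = [3 a_{n-1} + 2 a_{n-2}] / D(n).
Since the indicial polynomial factors as (r - r_1)(r - r_2), D(n) = (r_1 + n - r_1)(r_1 + n - r_2) = n(n + 2/3).
Evaluating step by step (a_0 = 1):
  n = 1: D(1) = 1(1 + 2/3) = 5/3; numerator = 3(1) = 3; a_1 = (3)/(5/3) = 9/5
  n = 2: D(2) = 2(2 + 2/3) = 16/3; numerator = 3(9/5) + 2(1) = 37/5; a_2 = (37/5)/(16/3) = 111/80
  n = 3: D(3) = 3(3 + 2/3) = 11; numerator = 3(111/80) + 2(9/5) = 621/80; a_3 = (621/80)/(11) = 621/880

r = 1; a_0 = 1; a_1 = 9/5; a_2 = 111/80; a_3 = 621/880


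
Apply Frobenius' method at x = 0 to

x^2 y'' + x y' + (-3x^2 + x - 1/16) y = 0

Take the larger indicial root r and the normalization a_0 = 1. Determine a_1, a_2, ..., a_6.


Write in Frobenius form y'' + (p(x)/x) y' + (q(x)/x^2) y = 0:
  p(x) = 1,  q(x) = -3x^2 + x - 1/16.
Indicial equation: r(r-1) + (1) r + (-1/16) = 0 -> roots r_1 = 1/4, r_2 = -1/4.
Take r = r_1 = 1/4. Let y(x) = x^r sum_{n>=0} a_n x^n with a_0 = 1.
Substitute y = x^r sum a_n x^n and match x^{r+n}. The recurrence is
  D(n) a_n + 1 a_{n-1} - 3 a_{n-2} = 0,  where D(n) = (r+n)(r+n-1) + (1)(r+n) + (-1/16).
  a_n = [-1 a_{n-1} + 3 a_{n-2}] / D(n).
Since the indicial polynomial factors as (r - r_1)(r - r_2), D(n) = (r_1 + n - r_1)(r_1 + n - r_2) = n(n + 1/2).
Evaluating step by step (a_0 = 1):
  n = 1: D(1) = 1(1 + 1/2) = 3/2; numerator = -1(1) = -1; a_1 = (-1)/(3/2) = -2/3
  n = 2: D(2) = 2(2 + 1/2) = 5; numerator = -1(-2/3) + 3(1) = 11/3; a_2 = (11/3)/(5) = 11/15
  n = 3: D(3) = 3(3 + 1/2) = 21/2; numerator = -1(11/15) + 3(-2/3) = -41/15; a_3 = (-41/15)/(21/2) = -82/315
  n = 4: D(4) = 4(4 + 1/2) = 18; numerator = -1(-82/315) + 3(11/15) = 155/63; a_4 = (155/63)/(18) = 155/1134
  n = 5: D(5) = 5(5 + 1/2) = 55/2; numerator = -1(155/1134) + 3(-82/315) = -5203/5670; a_5 = (-5203/5670)/(55/2) = -473/14175
  n = 6: D(6) = 6(6 + 1/2) = 39; numerator = -1(-473/14175) + 3(155/1134) = 12571/28350; a_6 = (12571/28350)/(39) = 967/85050

r = 1/4; a_0 = 1; a_1 = -2/3; a_2 = 11/15; a_3 = -82/315; a_4 = 155/1134; a_5 = -473/14175; a_6 = 967/85050


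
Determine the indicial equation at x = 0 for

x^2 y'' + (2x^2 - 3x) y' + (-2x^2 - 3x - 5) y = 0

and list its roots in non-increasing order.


Divide by x^2 to reach normal form y'' + P_1(x) y' + P_2(x) y = 0 with P_1(x) = 2 - 3/x and P_2(x) = -2 - 3/x - 5/x^2.
x = 0 is a singular point because the y'-coefficient 2 - 3/x has a pole at x = 0 and the y-coefficient -2 - 3/x - 5/x^2 has a pole at x = 0.
It is a regular singular point because x P_1(x) = p(x) = 2x - 3 and x^2 P_2(x) = q(x) = -2x^2 - 3x - 5 are polynomials, hence analytic at x = 0.
p(0) = -3,  q(0) = -5.
Indicial equation: r(r-1) + p(0) r + q(0) = 0, i.e. r^2 + (p(0) - 1) r + q(0) = 0, i.e. r^2 - 4 r - 5 = 0.
Discriminant: (-4)^2 - 4(-5) = 36, so r = (4 ± 6)/2.
Solving: r_1 = 5, r_2 = -1.

indicial: r^2 - 4 r - 5 = 0; roots r_1 = 5, r_2 = -1


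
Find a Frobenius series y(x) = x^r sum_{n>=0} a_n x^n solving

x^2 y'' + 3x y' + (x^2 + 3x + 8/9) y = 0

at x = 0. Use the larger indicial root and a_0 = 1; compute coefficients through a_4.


Write in Frobenius form y'' + (p(x)/x) y' + (q(x)/x^2) y = 0:
  p(x) = 3,  q(x) = x^2 + 3x + 8/9.
Indicial equation: r(r-1) + (3) r + (8/9) = 0 -> roots r_1 = -2/3, r_2 = -4/3.
Take r = r_1 = -2/3. Let y(x) = x^r sum_{n>=0} a_n x^n with a_0 = 1.
Substitute y = x^r sum a_n x^n and match x^{r+n}. The recurrence is
  D(n) a_n + 3 a_{n-1} + 1 a_{n-2} = 0,  where D(n) = (r+n)(r+n-1) + (3)(r+n) + (8/9).
  a_n = [-3 a_{n-1} - 1 a_{n-2}] / D(n).
Since the indicial polynomial factors as (r - r_1)(r - r_2), D(n) = (r_1 + n - r_1)(r_1 + n - r_2) = n(n + 2/3).
Evaluating step by step (a_0 = 1):
  n = 1: D(1) = 1(1 + 2/3) = 5/3; numerator = -3(1) = -3; a_1 = (-3)/(5/3) = -9/5
  n = 2: D(2) = 2(2 + 2/3) = 16/3; numerator = -3(-9/5) - 1(1) = 22/5; a_2 = (22/5)/(16/3) = 33/40
  n = 3: D(3) = 3(3 + 2/3) = 11; numerator = -3(33/40) - 1(-9/5) = -27/40; a_3 = (-27/40)/(11) = -27/440
  n = 4: D(4) = 4(4 + 2/3) = 56/3; numerator = -3(-27/440) - 1(33/40) = -141/220; a_4 = (-141/220)/(56/3) = -423/12320

r = -2/3; a_0 = 1; a_1 = -9/5; a_2 = 33/40; a_3 = -27/440; a_4 = -423/12320


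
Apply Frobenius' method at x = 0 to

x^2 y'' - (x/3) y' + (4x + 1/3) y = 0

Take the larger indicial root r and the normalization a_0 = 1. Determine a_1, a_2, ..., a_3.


Write in Frobenius form y'' + (p(x)/x) y' + (q(x)/x^2) y = 0:
  p(x) = -1/3,  q(x) = 4x + 1/3.
Indicial equation: r(r-1) + (-1/3) r + (1/3) = 0 -> roots r_1 = 1, r_2 = 1/3.
Take r = r_1 = 1. Let y(x) = x^r sum_{n>=0} a_n x^n with a_0 = 1.
Substitute y = x^r sum a_n x^n and match x^{r+n}. The recurrence is
  D(n) a_n + 4 a_{n-1} = 0,  where D(n) = (r+n)(r+n-1) + (-1/3)(r+n) + (1/3).
  a_n = -4 / D(n) * a_{n-1}.
Since the indicial polynomial factors as (r - r_1)(r - r_2), D(n) = (r_1 + n - r_1)(r_1 + n - r_2) = n(n + 2/3).
Evaluating step by step (a_0 = 1):
  n = 1: D(1) = 1(1 + 2/3) = 5/3; numerator = -4(1) = -4; a_1 = (-4)/(5/3) = -12/5
  n = 2: D(2) = 2(2 + 2/3) = 16/3; numerator = -4(-12/5) = 48/5; a_2 = (48/5)/(16/3) = 9/5
  n = 3: D(3) = 3(3 + 2/3) = 11; numerator = -4(9/5) = -36/5; a_3 = (-36/5)/(11) = -36/55

r = 1; a_0 = 1; a_1 = -12/5; a_2 = 9/5; a_3 = -36/55


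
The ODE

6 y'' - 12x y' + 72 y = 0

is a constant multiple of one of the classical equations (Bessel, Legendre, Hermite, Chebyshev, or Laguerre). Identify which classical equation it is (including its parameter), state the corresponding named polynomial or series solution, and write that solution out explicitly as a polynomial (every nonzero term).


All three coefficients share the factor 6; dividing through by 6 gives  y'' - 2x y' + 12 y = 0.
This matches the Hermite equation y'' - 2x y' + 2n y = 0 with 2n = 12, so n = 6; the polynomial solution is H_6(x).
With y = sum_k a_k x^k, matching x^k gives (k+2)(k+1) a_{k+2} = 2(k - n) a_k = 2(k - 6) a_k. The right side vanishes at k = 6, so the series with the parity of 6 terminates at degree 6.
Standard normalization: leading coefficient of H_n is 2^n, so a_6 = 2^6 = 64. Work downward with a_k = (k+1)(k+2) a_{k+2} / (2(k - n)):
  a_4 = (5)(6)(64) / (2(4 - 6)) = 1920/(-4) = -480
  a_2 = (3)(4)(-480) / (2(2 - 6)) = -5760/(-8) = 720
  a_0 = (1)(2)(720) / (2(0 - 6)) = 1440/(-12) = -120
Hence H_6(x) = 64 x^6 - 480 x^4 + 720 x^2 - 120.

H_6(x); series = 64 x^6 - 480 x^4 + 720 x^2 - 120


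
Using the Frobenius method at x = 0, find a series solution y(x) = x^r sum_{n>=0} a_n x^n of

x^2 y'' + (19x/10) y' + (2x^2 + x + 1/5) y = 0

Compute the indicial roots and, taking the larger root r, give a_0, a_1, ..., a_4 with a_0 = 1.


Write in Frobenius form y'' + (p(x)/x) y' + (q(x)/x^2) y = 0:
  p(x) = 19/10,  q(x) = 2x^2 + x + 1/5.
Indicial equation: r(r-1) + (19/10) r + (1/5) = 0 -> roots r_1 = -2/5, r_2 = -1/2.
Take r = r_1 = -2/5. Let y(x) = x^r sum_{n>=0} a_n x^n with a_0 = 1.
Substitute y = x^r sum a_n x^n and match x^{r+n}. The recurrence is
  D(n) a_n + 1 a_{n-1} + 2 a_{n-2} = 0,  where D(n) = (r+n)(r+n-1) + (19/10)(r+n) + (1/5).
  a_n = [-1 a_{n-1} - 2 a_{n-2}] / D(n).
Since the indicial polynomial factors as (r - r_1)(r - r_2), D(n) = (r_1 + n - r_1)(r_1 + n - r_2) = n(n + 1/10).
Evaluating step by step (a_0 = 1):
  n = 1: D(1) = 1(1 + 1/10) = 11/10; numerator = -1(1) = -1; a_1 = (-1)/(11/10) = -10/11
  n = 2: D(2) = 2(2 + 1/10) = 21/5; numerator = -1(-10/11) - 2(1) = -12/11; a_2 = (-12/11)/(21/5) = -20/77
  n = 3: D(3) = 3(3 + 1/10) = 93/10; numerator = -1(-20/77) - 2(-10/11) = 160/77; a_3 = (160/77)/(93/10) = 1600/7161
  n = 4: D(4) = 4(4 + 1/10) = 82/5; numerator = -1(1600/7161) - 2(-20/77) = 2120/7161; a_4 = (2120/7161)/(82/5) = 5300/293601

r = -2/5; a_0 = 1; a_1 = -10/11; a_2 = -20/77; a_3 = 1600/7161; a_4 = 5300/293601


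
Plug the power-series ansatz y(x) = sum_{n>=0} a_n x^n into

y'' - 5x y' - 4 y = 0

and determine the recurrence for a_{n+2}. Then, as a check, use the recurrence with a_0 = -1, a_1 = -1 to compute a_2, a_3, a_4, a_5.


Substitute y = sum_n a_n x^n.
y''(x) has coefficient (n+2)(n+1) a_{n+2} at x^n;
-5 x y'(x) has coefficient -5 n a_n at x^n (shift);
-4 y(x) has coefficient -4 a_n at x^n.
Matching x^n: (n+2)(n+1) a_{n+2} + (-5n - 4) a_n = 0.
Thus a_{n+2} = (5n + 4) / ((n+1)(n+2)) * a_n.

Check with a_0 = -1, a_1 = -1 (apply the recurrence for n = 0, 1, 2, 3): a_0 = -1, a_1 = -1, a_2 = -2, a_3 = -3/2, a_4 = -7/3, a_5 = -57/40.

a_(n+2) = (5n + 4) / ((n+1)(n+2)) * a_n; check: a_0 = -1, a_1 = -1, a_2 = -2, a_3 = -3/2, a_4 = -7/3, a_5 = -57/40


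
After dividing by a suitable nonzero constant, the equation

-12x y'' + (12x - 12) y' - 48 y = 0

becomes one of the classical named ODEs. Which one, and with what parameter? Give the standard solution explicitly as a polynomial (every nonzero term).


All three coefficients share the factor -12; dividing through by -12 gives  x y'' + (1 - x) y' + 4 y = 0.
This matches the Laguerre equation x y'' + (1 - x) y' + n y = 0 with n = 4; the polynomial solution is L_4(x).
With y = sum_k a_k x^k, matching x^k gives (k+1)k a_{k+1} + (k+1) a_{k+1} - k a_k + n a_k = 0, i.e. (k+1)^2 a_{k+1} = (k - n) a_k = (k - 4) a_k. The right side vanishes at k = 4, so the series terminates at degree 4.
Standard normalization L_n(0) = 1 gives a_0 = 1. Work upward with a_{k+1} = (k - 4) a_k / (k+1)^2:
  a_1 = (0 - 4)(1) / 1^2 = -4/1 = -4
  a_2 = (1 - 4)(-4) / 2^2 = 12/4 = 3
  a_3 = (2 - 4)(3) / 3^2 = -6/9 = -2/3
  a_4 = (3 - 4)(-2/3) / 4^2 = (2/3)/16 = 1/24
Hence L_4(x) = x^4/24 - 2 x^3/3 + 3 x^2 - 4 x + 1.

L_4(x); series = x^4/24 - 2 x^3/3 + 3 x^2 - 4 x + 1


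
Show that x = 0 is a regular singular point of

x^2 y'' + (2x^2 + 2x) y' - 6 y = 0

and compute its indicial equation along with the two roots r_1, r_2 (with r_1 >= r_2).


Divide by x^2 to reach normal form y'' + P_1(x) y' + P_2(x) y = 0 with P_1(x) = 2 + 2/x and P_2(x) = -6/x^2.
x = 0 is a singular point because the y'-coefficient 2 + 2/x has a pole at x = 0 and the y-coefficient -6/x^2 has a pole at x = 0.
It is a regular singular point because x P_1(x) = p(x) = 2x + 2 and x^2 P_2(x) = q(x) = -6 are polynomials, hence analytic at x = 0.
p(0) = 2,  q(0) = -6.
Indicial equation: r(r-1) + p(0) r + q(0) = 0, i.e. r^2 + (p(0) - 1) r + q(0) = 0, i.e. r^2 + 1 r - 6 = 0.
Discriminant: (1)^2 - 4(-6) = 25, so r = (-1 ± 5)/2.
Solving: r_1 = 2, r_2 = -3.

indicial: r^2 + 1 r - 6 = 0; roots r_1 = 2, r_2 = -3


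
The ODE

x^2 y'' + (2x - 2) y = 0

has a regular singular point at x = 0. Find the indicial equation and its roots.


Divide by x^2 to reach normal form y'' + P_1(x) y' + P_2(x) y = 0 with P_1(x) = 0 and P_2(x) = 2/x - 2/x^2.
x = 0 is a singular point because the y-coefficient 2/x - 2/x^2 has a pole at x = 0.
It is a regular singular point because x P_1(x) = p(x) = 0 and x^2 P_2(x) = q(x) = 2x - 2 are polynomials, hence analytic at x = 0.
p(0) = 0,  q(0) = -2.
Indicial equation: r(r-1) + p(0) r + q(0) = 0, i.e. r^2 + (p(0) - 1) r + q(0) = 0, i.e. r^2 - 1 r - 2 = 0.
Discriminant: (-1)^2 - 4(-2) = 9, so r = (1 ± 3)/2.
Solving: r_1 = 2, r_2 = -1.

indicial: r^2 - 1 r - 2 = 0; roots r_1 = 2, r_2 = -1


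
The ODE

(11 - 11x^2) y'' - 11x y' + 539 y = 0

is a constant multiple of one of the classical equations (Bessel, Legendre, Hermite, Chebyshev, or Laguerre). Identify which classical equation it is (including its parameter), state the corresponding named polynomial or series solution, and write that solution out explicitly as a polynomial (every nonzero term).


All three coefficients share the factor 11; dividing through by 11 gives  (1 - x^2) y'' - x y' + 49 y = 0.
This matches the Chebyshev equation (1 - x^2) y'' - x y' + n^2 y = 0 (note the -x y' term, not -2x y') with n^2 = 49, so n = 7; the polynomial solution is T_7(x).
With y = sum_k a_k x^k, matching x^k gives (k+2)(k+1) a_{k+2} = (k^2 - n^2) a_k = (k - 7)(k + 7) a_k. The right side vanishes at k = 7, so the series with the parity of 7 terminates at degree 7.
Standard normalization: leading coefficient of T_n is 2^(n-1), so a_7 = 2^6 = 64. Work downward with a_k = (k+1)(k+2) a_{k+2} / ((k - 7)(k + 7)):
  a_5 = (6)(7)(64) / ((5 - 7)(5 + 7)) = 2688/(-24) = -112
  a_3 = (4)(5)(-112) / ((3 - 7)(3 + 7)) = -2240/(-40) = 56
  a_1 = (2)(3)(56) / ((1 - 7)(1 + 7)) = 336/(-48) = -7
Hence T_7(x) = 64 x^7 - 112 x^5 + 56 x^3 - 7 x.

T_7(x); series = 64 x^7 - 112 x^5 + 56 x^3 - 7 x


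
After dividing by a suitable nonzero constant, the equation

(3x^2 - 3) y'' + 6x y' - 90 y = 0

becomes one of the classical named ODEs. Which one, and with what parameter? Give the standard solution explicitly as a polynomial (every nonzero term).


All three coefficients share the factor -3; dividing through by -3 gives  (1 - x^2) y'' - 2x y' + 30 y = 0.
This matches the Legendre equation (1 - x^2) y'' - 2x y' + n(n+1) y = 0 (note the -2x y' term) with n(n+1) = 30, so n = 5; the polynomial solution is P_5(x).
With y = sum_k a_k x^k, matching x^k gives (k+2)(k+1) a_{k+2} = [k(k+1) - n(n+1)] a_k = (k - 5)(k + 6) a_k. The right side vanishes at k = 5, so the series with the parity of 5 terminates at degree 5.
Standard normalization (P_n(1) = 1): leading coefficient (2n)!/(2^n (n!)^2) = 3628800/(32*14400) = 63/8, so a_5 = 63/8. Work downward with a_k = (k+1)(k+2) a_{k+2} / ((k - 5)(k + 6)):
  a_3 = (4)(5)(63/8) / ((3 - 5)(3 + 6)) = (315/2)/(-18) = -35/4
  a_1 = (2)(3)(-35/4) / ((1 - 5)(1 + 6)) = (-105/2)/(-28) = 15/8
Hence P_5(x) = 63 x^5/8 - 35 x^3/4 + 15 x/8.

P_5(x); series = 63 x^5/8 - 35 x^3/4 + 15 x/8


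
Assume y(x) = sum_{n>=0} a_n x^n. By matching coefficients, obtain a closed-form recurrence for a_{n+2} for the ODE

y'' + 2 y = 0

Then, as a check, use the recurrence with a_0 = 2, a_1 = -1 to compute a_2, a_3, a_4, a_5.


Substitute y = sum_n a_n x^n into y'' + (const) y = 0.
y''(x) = sum_{n>=0} (n+2)(n+1) a_{n+2} x^n.
The ODE becomes sum_n [(n+2)(n+1) a_{n+2} + 2 a_n] x^n = 0.
Setting each coefficient to zero gives the recurrence:
  (n+2)(n+1) a_{n+2} + 2 a_n = 0,
  a_{n+2} = -2 / ((n+1)(n+2)) a_n.

Check with a_0 = 2, a_1 = -1 (apply the recurrence for n = 0, 1, 2, 3): a_0 = 2, a_1 = -1, a_2 = -2, a_3 = 1/3, a_4 = 1/3, a_5 = -1/30.

a_{n+2} = -2/((n+1)(n+2)) * a_n; check: a_0 = 2, a_1 = -1, a_2 = -2, a_3 = 1/3, a_4 = 1/3, a_5 = -1/30


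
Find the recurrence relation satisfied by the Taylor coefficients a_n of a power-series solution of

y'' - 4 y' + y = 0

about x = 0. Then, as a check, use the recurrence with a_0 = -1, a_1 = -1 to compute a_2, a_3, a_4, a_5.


Substitute y = sum_n a_n x^n.
y''(x) has coefficient (n+2)(n+1) a_{n+2} at x^n;
-4 y'(x) has coefficient -4 (n+1) a_{n+1} at x^n;
y(x) has coefficient 1 a_n at x^n.
Matching x^n: (n+2)(n+1) a_{n+2} - 4 (n+1) a_{n+1} + 1 a_n = 0.
Thus a_{n+2} = [4 (n+1) a_{n+1} - 1 a_n] / ((n+1)(n+2)).

Check with a_0 = -1, a_1 = -1 (apply the recurrence for n = 0, 1, 2, 3): a_0 = -1, a_1 = -1, a_2 = -3/2, a_3 = -11/6, a_4 = -41/24, a_5 = -51/40.

a_(n+2) = [4 (n+1) a_(n+1) - 1 a_n] / ((n+1)(n+2)); check: a_0 = -1, a_1 = -1, a_2 = -3/2, a_3 = -11/6, a_4 = -41/24, a_5 = -51/40


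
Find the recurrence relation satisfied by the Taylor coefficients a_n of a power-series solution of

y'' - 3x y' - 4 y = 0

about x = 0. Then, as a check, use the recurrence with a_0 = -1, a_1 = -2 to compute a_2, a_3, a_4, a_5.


Substitute y = sum_n a_n x^n.
y''(x) has coefficient (n+2)(n+1) a_{n+2} at x^n;
-3 x y'(x) has coefficient -3 n a_n at x^n (shift);
-4 y(x) has coefficient -4 a_n at x^n.
Matching x^n: (n+2)(n+1) a_{n+2} + (-3n - 4) a_n = 0.
Thus a_{n+2} = (3n + 4) / ((n+1)(n+2)) * a_n.

Check with a_0 = -1, a_1 = -2 (apply the recurrence for n = 0, 1, 2, 3): a_0 = -1, a_1 = -2, a_2 = -2, a_3 = -7/3, a_4 = -5/3, a_5 = -91/60.

a_(n+2) = (3n + 4) / ((n+1)(n+2)) * a_n; check: a_0 = -1, a_1 = -2, a_2 = -2, a_3 = -7/3, a_4 = -5/3, a_5 = -91/60


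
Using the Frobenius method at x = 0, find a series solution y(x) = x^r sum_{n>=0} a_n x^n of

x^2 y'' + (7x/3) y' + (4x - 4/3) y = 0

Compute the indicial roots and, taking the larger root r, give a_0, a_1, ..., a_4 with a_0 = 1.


Write in Frobenius form y'' + (p(x)/x) y' + (q(x)/x^2) y = 0:
  p(x) = 7/3,  q(x) = 4x - 4/3.
Indicial equation: r(r-1) + (7/3) r + (-4/3) = 0 -> roots r_1 = 2/3, r_2 = -2.
Take r = r_1 = 2/3. Let y(x) = x^r sum_{n>=0} a_n x^n with a_0 = 1.
Substitute y = x^r sum a_n x^n and match x^{r+n}. The recurrence is
  D(n) a_n + 4 a_{n-1} = 0,  where D(n) = (r+n)(r+n-1) + (7/3)(r+n) + (-4/3).
  a_n = -4 / D(n) * a_{n-1}.
Since the indicial polynomial factors as (r - r_1)(r - r_2), D(n) = (r_1 + n - r_1)(r_1 + n - r_2) = n(n + 8/3).
Evaluating step by step (a_0 = 1):
  n = 1: D(1) = 1(1 + 8/3) = 11/3; numerator = -4(1) = -4; a_1 = (-4)/(11/3) = -12/11
  n = 2: D(2) = 2(2 + 8/3) = 28/3; numerator = -4(-12/11) = 48/11; a_2 = (48/11)/(28/3) = 36/77
  n = 3: D(3) = 3(3 + 8/3) = 17; numerator = -4(36/77) = -144/77; a_3 = (-144/77)/(17) = -144/1309
  n = 4: D(4) = 4(4 + 8/3) = 80/3; numerator = -4(-144/1309) = 576/1309; a_4 = (576/1309)/(80/3) = 108/6545

r = 2/3; a_0 = 1; a_1 = -12/11; a_2 = 36/77; a_3 = -144/1309; a_4 = 108/6545
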